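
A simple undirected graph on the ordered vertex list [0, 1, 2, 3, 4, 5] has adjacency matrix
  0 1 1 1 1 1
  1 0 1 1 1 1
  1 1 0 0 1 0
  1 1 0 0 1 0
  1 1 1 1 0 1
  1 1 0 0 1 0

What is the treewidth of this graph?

3

A width-3 tree decomposition is:
Bags: B1 = {0, 1, 3, 4}  B2 = {0, 1, 4, 5}  B3 = {0, 1, 2, 4}
Tree: B1–B2, B2–B3
Every bag has size at most 4, so the width is 4 − 1 = 3 and tw(G) ≤ 3. For the lower bound, the 4 vertices {0, 1, 2, 4} are pairwise adjacent, and any tree decomposition puts a clique entirely inside one bag — forcing width ≥ 3. Hence tw(G) = 3 exactly.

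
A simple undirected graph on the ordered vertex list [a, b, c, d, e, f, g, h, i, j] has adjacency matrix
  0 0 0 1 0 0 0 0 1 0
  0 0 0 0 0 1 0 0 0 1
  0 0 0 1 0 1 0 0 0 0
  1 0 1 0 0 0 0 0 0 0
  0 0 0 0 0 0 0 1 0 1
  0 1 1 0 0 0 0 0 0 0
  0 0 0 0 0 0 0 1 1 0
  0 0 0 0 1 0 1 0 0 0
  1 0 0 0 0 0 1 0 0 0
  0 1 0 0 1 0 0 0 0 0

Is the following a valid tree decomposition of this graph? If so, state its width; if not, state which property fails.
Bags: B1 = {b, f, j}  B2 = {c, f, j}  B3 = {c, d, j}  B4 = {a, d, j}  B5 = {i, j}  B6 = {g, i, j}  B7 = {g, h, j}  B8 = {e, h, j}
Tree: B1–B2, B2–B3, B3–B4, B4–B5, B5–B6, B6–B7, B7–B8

No — edge (a,i) lies in no bag.

A tree decomposition must satisfy three properties: every vertex lies in some bag; for every edge, both endpoints lie together in some bag; and for every vertex, the bags containing it form a connected subtree. Here edge (a,i) lies in no bag, so the decomposition is invalid.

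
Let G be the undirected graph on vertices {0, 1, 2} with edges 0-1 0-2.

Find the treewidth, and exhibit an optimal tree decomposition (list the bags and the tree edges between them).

Treewidth 1.
Bags: B1 = {0, 2}  B2 = {0, 1}
Tree: B1–B2

The largest bag has 2 vertices, giving width 1; this decomposition certifies tw(G) ≤ 1. G has an edge, so its treewidth is at least 1. Combining the bounds, tw(G) = 1.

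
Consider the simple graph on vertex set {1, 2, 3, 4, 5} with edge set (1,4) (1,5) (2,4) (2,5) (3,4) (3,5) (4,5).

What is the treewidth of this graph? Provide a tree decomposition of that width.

Every bag has size at most 3, so the width is 3 − 1 = 2 and tw(G) ≤ 2. Conversely, {1, 4, 5} is a clique of size 3, and the vertices of any clique must share a bag in every tree decomposition; so some bag has ≥ 3 vertices and tw(G) ≥ 2. Hence tw(G) = 2 exactly.

Treewidth 2.
Bags: B1 = {1, 4, 5}  B2 = {3, 4, 5}  B3 = {2, 4, 5}
Tree: B1–B2, B2–B3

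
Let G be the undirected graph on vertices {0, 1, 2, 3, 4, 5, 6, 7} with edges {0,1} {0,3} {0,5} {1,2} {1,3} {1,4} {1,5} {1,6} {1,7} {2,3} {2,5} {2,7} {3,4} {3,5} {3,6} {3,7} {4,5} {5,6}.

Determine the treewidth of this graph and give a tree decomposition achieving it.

Treewidth 3.
Bags: B1 = {0, 1, 3, 5}  B2 = {1, 3, 5, 6}  B3 = {1, 2, 3, 5}  B4 = {1, 3, 4, 5}  B5 = {1, 2, 3, 7}
Tree: B1–B2, B1–B3, B1–B4, B3–B5

The largest bag has 4 vertices, giving width 3; this decomposition certifies tw(G) ≤ 3. For the lower bound, the 4 vertices {0, 1, 3, 5} are pairwise adjacent, and any tree decomposition puts a clique entirely inside one bag — forcing width ≥ 3. Hence tw(G) = 3 exactly.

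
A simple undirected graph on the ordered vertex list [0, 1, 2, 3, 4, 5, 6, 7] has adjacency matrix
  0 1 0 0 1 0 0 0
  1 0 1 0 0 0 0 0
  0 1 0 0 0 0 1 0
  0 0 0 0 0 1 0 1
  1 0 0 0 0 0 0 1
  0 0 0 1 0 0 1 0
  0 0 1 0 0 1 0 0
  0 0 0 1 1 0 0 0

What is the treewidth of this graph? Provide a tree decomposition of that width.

Treewidth 2.
Bags: B1 = {3, 4, 7}  B2 = {3, 4, 5}  B3 = {4, 5, 6}  B4 = {2, 4, 6}  B5 = {1, 2, 4}  B6 = {0, 1, 4}
Tree: B1–B2, B2–B3, B3–B4, B4–B5, B5–B6

Every bag has size at most 3, so the width is 3 − 1 = 2 and tw(G) ≤ 2. The edges 4–7–3–5–6–2–1–0–4 form a cycle, so G is not a tree and its treewidth is at least 2. Therefore the treewidth is 2.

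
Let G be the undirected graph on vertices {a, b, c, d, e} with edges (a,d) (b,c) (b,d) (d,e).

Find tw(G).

1

A width-1 tree decomposition is:
Bags: B1 = {b, d}  B2 = {a, d}  B3 = {b, c}  B4 = {d, e}
Tree: B1–B2, B1–B3, B1–B4
Every bag has size at most 2, so the width is 2 − 1 = 1 and tw(G) ≤ 1. G has an edge, so its treewidth is at least 1. Hence tw(G) = 1 exactly.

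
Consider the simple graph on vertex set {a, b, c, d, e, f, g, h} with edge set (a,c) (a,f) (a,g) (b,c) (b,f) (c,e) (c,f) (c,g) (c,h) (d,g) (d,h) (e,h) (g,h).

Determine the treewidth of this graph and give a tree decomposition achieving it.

Treewidth 2.
Bags: B1 = {a, c, f}  B2 = {a, c, g}  B3 = {b, c, f}  B4 = {c, g, h}  B5 = {d, g, h}  B6 = {c, e, h}
Tree: B1–B2, B1–B3, B2–B4, B4–B5, B4–B6

The largest bag has 3 vertices, giving width 2; this decomposition certifies tw(G) ≤ 2. For the lower bound, the 3 vertices {d, g, h} are pairwise adjacent, and any tree decomposition puts a clique entirely inside one bag — forcing width ≥ 2. Combining the bounds, tw(G) = 2.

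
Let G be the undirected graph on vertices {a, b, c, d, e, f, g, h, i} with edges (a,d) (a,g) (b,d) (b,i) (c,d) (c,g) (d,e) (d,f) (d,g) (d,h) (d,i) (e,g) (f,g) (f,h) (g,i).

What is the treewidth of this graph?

2

A width-2 tree decomposition is:
Bags: B1 = {d, e, g}  B2 = {d, f, g}  B3 = {a, d, g}  B4 = {c, d, g}  B5 = {d, f, h}  B6 = {d, g, i}  B7 = {b, d, i}
Tree: B1–B2, B1–B3, B1–B4, B2–B5, B4–B6, B6–B7
The largest bag has 3 vertices, giving width 2; this decomposition certifies tw(G) ≤ 2. On the other hand G contains the 3-clique {d, f, g}. A clique must lie in a single bag of any decomposition, so no decomposition can have width below 2. Hence tw(G) = 2 exactly.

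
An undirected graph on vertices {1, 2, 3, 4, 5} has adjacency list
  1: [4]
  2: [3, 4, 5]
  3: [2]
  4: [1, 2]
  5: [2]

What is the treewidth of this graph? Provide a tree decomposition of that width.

The largest bag has 2 vertices, giving width 1; this decomposition certifies tw(G) ≤ 1. G has an edge, so its treewidth is at least 1. Hence tw(G) = 1 exactly.

Treewidth 1.
One such decomposition:
Bags: B1 = {2, 4}  B2 = {2, 5}  B3 = {1, 4}  B4 = {2, 3}
Tree: B1–B2, B1–B3, B1–B4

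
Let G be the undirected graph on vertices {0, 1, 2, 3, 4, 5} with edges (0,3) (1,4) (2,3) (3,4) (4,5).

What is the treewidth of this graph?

1

A width-1 tree decomposition is:
Bags: B1 = {3, 4}  B2 = {0, 3}  B3 = {2, 3}  B4 = {1, 4}  B5 = {4, 5}
Tree: B1–B2, B2–B3, B1–B4, B4–B5
Every bag has size at most 2, so the width is 2 − 1 = 1 and tw(G) ≤ 1. Any graph with an edge has treewidth ≥ 1, and G has the edge 3–4. Combining the bounds, tw(G) = 1.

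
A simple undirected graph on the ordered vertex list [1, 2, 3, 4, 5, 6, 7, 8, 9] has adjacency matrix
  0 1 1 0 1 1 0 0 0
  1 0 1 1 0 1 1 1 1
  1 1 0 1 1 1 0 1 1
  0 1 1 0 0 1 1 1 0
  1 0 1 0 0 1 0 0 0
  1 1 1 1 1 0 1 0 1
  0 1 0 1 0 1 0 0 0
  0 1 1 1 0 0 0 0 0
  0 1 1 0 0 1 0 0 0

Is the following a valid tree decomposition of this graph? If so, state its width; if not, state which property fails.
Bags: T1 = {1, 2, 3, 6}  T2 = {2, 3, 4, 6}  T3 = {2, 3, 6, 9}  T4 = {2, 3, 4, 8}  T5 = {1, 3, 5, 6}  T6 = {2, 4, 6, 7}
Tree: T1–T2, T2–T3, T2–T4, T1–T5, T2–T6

Yes; width 3.

Vertex coverage: the bags together contain {1, 2, 3, 4, 5, 6, 7, 8, 9}, the full vertex set. Edge coverage: each edge of G has both endpoints in at least one bag. Running intersection: for every vertex, the bags containing it form a connected subtree. All three properties hold, so this is a valid tree decomposition of width max|bag| − 1 = 3, and hence tw(G) ≤ 3.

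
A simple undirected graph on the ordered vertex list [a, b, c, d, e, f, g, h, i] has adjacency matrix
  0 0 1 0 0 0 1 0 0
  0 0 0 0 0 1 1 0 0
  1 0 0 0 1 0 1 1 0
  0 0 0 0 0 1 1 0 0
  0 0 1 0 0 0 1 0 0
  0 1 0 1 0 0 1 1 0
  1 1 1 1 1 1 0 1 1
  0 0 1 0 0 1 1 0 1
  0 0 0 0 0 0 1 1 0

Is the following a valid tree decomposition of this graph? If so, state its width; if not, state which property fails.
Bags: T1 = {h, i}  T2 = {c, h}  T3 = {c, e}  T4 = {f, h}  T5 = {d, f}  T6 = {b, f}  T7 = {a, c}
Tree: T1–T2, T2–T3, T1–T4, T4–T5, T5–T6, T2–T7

A tree decomposition must satisfy three properties: every vertex lies in some bag; for every edge, both endpoints lie together in some bag; and for every vertex, the bags containing it form a connected subtree. Here vertex g appears in no bag, so the decomposition is invalid.

No — vertex g appears in no bag.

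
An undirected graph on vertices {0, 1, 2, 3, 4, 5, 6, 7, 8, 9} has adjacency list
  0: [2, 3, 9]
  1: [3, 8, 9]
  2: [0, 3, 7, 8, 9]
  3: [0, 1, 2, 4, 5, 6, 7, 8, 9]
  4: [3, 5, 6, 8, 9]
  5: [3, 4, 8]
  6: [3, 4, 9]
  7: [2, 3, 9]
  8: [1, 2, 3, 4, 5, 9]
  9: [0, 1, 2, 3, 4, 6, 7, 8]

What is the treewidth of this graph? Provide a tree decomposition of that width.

Treewidth 3.
One optimal decomposition is:
Bags: B1 = {2, 3, 8, 9}  B2 = {1, 3, 8, 9}  B3 = {3, 4, 8, 9}  B4 = {2, 3, 7, 9}  B5 = {3, 4, 5, 8}  B6 = {0, 2, 3, 9}  B7 = {3, 4, 6, 9}
Tree: B1–B2, B2–B3, B1–B4, B3–B5, B4–B6, B3–B7

Every bag has size at most 4, so the width is 4 − 1 = 3 and tw(G) ≤ 3. On the other hand G contains the 4-clique {1, 3, 8, 9}. A clique must lie in a single bag of any decomposition, so no decomposition can have width below 3. The upper and lower bounds meet at 3, so that is the treewidth.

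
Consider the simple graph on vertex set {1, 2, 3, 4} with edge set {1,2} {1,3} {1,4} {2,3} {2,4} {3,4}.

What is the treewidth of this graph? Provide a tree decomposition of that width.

With just one bag of size 4, the width is 4 − 1 = 3, so tw(G) ≤ 3. Conversely, {1, 2, 3, 4} is a clique of size 4, and the vertices of any clique must share a bag in every tree decomposition; so some bag has ≥ 4 vertices and tw(G) ≥ 3. The upper and lower bounds meet at 3, so that is the treewidth.

Treewidth 3.
One optimal decomposition is:
Bags: B1 = {1, 2, 3, 4}
Tree: (single bag)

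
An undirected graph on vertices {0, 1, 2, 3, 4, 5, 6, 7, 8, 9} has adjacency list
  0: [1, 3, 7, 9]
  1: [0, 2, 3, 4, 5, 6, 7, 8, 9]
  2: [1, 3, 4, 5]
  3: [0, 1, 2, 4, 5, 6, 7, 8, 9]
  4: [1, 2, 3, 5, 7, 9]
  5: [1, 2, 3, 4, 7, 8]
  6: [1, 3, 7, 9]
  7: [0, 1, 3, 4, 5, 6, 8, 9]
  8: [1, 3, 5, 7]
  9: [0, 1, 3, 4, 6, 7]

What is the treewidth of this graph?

4

A width-4 tree decomposition is:
Bags: B1 = {1, 3, 4, 7, 9}  B2 = {1, 3, 4, 5, 7}  B3 = {1, 2, 3, 4, 5}  B4 = {0, 1, 3, 7, 9}  B5 = {1, 3, 5, 7, 8}  B6 = {1, 3, 6, 7, 9}
Tree: B1–B2, B2–B3, B1–B4, B2–B5, B1–B6
The largest bag has 5 vertices, giving width 4; this decomposition certifies tw(G) ≤ 4. Conversely, {1, 2, 3, 4, 5} is a clique of size 5, and the vertices of any clique must share a bag in every tree decomposition; so some bag has ≥ 5 vertices and tw(G) ≥ 4. Therefore the treewidth is 4.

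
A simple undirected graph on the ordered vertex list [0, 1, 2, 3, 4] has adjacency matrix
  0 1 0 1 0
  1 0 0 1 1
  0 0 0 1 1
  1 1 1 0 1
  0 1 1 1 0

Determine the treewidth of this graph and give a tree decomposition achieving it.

Treewidth 2.
One such decomposition:
Bags: B1 = {2, 3, 4}  B2 = {1, 3, 4}  B3 = {0, 1, 3}
Tree: B1–B2, B2–B3

The largest bag has 3 vertices, giving width 2; this decomposition certifies tw(G) ≤ 2. Conversely, {0, 1, 3} is a clique of size 3, and the vertices of any clique must share a bag in every tree decomposition; so some bag has ≥ 3 vertices and tw(G) ≥ 2. The upper and lower bounds meet at 2, so that is the treewidth.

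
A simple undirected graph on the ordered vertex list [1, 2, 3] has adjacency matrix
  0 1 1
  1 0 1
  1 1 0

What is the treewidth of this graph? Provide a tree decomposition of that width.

Treewidth 2.
One such decomposition:
Bags: B1 = {1, 2, 3}
Tree: (single bag)

A single bag containing all 3 vertices is trivially a valid decomposition of width 2. Conversely, {1, 2, 3} is a clique of size 3, and the vertices of any clique must share a bag in every tree decomposition; so some bag has ≥ 3 vertices and tw(G) ≥ 2. Combining the bounds, tw(G) = 2.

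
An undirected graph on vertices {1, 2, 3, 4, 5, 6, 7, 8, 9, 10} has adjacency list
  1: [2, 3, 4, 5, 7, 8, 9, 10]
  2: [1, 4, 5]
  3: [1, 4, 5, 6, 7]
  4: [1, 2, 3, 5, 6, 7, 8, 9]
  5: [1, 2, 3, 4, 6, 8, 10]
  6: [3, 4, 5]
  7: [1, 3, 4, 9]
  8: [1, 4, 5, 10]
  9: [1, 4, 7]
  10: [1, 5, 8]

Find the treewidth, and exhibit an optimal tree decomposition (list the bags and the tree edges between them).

Treewidth 3.
One optimal decomposition is:
Bags: B1 = {1, 3, 4, 7}  B2 = {1, 3, 4, 5}  B3 = {1, 4, 7, 9}  B4 = {1, 4, 5, 8}  B5 = {3, 4, 5, 6}  B6 = {1, 2, 4, 5}  B7 = {1, 5, 8, 10}
Tree: B1–B2, B1–B3, B2–B4, B2–B5, B2–B6, B4–B7

The largest bag has 4 vertices, giving width 3; this decomposition certifies tw(G) ≤ 3. For the lower bound, the 4 vertices {1, 5, 8, 10} are pairwise adjacent, and any tree decomposition puts a clique entirely inside one bag — forcing width ≥ 3. Combining the bounds, tw(G) = 3.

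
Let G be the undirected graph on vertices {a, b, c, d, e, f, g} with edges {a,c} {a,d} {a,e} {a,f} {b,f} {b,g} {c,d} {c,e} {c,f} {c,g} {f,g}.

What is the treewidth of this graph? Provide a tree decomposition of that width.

Each bag holds 3 vertices, so the decomposition has width 2, which upper-bounds the treewidth. Conversely, {c, f, g} is a clique of size 3, and the vertices of any clique must share a bag in every tree decomposition; so some bag has ≥ 3 vertices and tw(G) ≥ 2. Combining the bounds, tw(G) = 2.

Treewidth 2.
One such decomposition:
Bags: B1 = {a, c, d}  B2 = {a, c, f}  B3 = {c, f, g}  B4 = {b, f, g}  B5 = {a, c, e}
Tree: B1–B2, B2–B3, B3–B4, B2–B5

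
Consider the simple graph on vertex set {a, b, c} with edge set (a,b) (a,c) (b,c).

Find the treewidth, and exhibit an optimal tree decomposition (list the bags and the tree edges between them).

A single bag containing all 3 vertices is trivially a valid decomposition of width 2. Conversely, {a, b, c} is a clique of size 3, and the vertices of any clique must share a bag in every tree decomposition; so some bag has ≥ 3 vertices and tw(G) ≥ 2. Hence tw(G) = 2 exactly.

Treewidth 2.
One optimal decomposition is:
Bags: B1 = {a, b, c}
Tree: (single bag)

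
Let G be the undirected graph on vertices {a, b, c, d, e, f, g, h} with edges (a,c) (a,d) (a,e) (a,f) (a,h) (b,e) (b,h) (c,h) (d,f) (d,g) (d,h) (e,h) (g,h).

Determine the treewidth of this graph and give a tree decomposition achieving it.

Treewidth 2.
One such decomposition:
Bags: B1 = {a, d, h}  B2 = {d, g, h}  B3 = {a, c, h}  B4 = {a, d, f}  B5 = {a, e, h}  B6 = {b, e, h}
Tree: B1–B2, B1–B3, B1–B4, B1–B5, B5–B6

Each bag holds 3 vertices, so the decomposition has width 2, which upper-bounds the treewidth. For the lower bound, the 3 vertices {d, g, h} are pairwise adjacent, and any tree decomposition puts a clique entirely inside one bag — forcing width ≥ 2. The upper and lower bounds meet at 2, so that is the treewidth.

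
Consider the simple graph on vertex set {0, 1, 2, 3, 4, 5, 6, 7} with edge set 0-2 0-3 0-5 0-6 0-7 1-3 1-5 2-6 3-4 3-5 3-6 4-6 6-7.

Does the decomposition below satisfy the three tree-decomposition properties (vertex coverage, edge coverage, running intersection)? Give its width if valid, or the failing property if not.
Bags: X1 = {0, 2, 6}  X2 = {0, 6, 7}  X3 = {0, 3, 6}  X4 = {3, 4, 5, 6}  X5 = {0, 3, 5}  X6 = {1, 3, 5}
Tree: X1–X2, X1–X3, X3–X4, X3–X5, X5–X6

No — bags containing vertex 5 are not connected in the tree.

A tree decomposition must satisfy three properties: every vertex lies in some bag; for every edge, both endpoints lie together in some bag; and for every vertex, the bags containing it form a connected subtree. Here bags containing vertex 5 are not connected in the tree, so the decomposition is invalid.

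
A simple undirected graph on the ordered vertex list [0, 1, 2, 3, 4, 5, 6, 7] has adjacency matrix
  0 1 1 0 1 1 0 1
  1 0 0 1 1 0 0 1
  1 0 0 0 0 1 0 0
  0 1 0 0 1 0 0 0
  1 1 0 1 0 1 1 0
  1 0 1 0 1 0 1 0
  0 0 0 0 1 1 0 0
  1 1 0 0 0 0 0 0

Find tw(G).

2

A width-2 tree decomposition is:
Bags: B1 = {0, 1, 4}  B2 = {0, 4, 5}  B3 = {4, 5, 6}  B4 = {0, 1, 7}  B5 = {0, 2, 5}  B6 = {1, 3, 4}
Tree: B1–B2, B2–B3, B1–B4, B2–B5, B1–B6
Every bag has size at most 3, so the width is 3 − 1 = 2 and tw(G) ≤ 2. On the other hand G contains the 3-clique {0, 1, 4}. A clique must lie in a single bag of any decomposition, so no decomposition can have width below 2. Therefore the treewidth is 2.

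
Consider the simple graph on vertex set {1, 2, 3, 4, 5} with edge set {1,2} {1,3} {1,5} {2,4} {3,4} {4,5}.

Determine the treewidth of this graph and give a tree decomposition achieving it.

Every bag has size at most 3, so the width is 3 − 1 = 2 and tw(G) ≤ 2. The edges 5–4–2–1–5 form a cycle, so G is not a tree and its treewidth is at least 2. Hence tw(G) = 2 exactly.

Treewidth 2.
One such decomposition:
Bags: B1 = {1, 4, 5}  B2 = {1, 2, 4}  B3 = {1, 3, 4}
Tree: B1–B2, B2–B3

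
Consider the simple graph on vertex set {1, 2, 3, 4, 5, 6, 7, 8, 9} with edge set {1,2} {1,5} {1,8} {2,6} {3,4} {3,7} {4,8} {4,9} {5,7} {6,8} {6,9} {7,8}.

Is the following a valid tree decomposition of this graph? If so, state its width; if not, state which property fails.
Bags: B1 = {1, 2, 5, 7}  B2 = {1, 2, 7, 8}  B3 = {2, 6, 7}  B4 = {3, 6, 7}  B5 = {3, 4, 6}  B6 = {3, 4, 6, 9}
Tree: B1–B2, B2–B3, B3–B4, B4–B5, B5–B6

A tree decomposition must satisfy three properties: every vertex lies in some bag; for every edge, both endpoints lie together in some bag; and for every vertex, the bags containing it form a connected subtree. Here edge (8,6) lies in no bag, so the decomposition is invalid.

No — edge (8,6) lies in no bag.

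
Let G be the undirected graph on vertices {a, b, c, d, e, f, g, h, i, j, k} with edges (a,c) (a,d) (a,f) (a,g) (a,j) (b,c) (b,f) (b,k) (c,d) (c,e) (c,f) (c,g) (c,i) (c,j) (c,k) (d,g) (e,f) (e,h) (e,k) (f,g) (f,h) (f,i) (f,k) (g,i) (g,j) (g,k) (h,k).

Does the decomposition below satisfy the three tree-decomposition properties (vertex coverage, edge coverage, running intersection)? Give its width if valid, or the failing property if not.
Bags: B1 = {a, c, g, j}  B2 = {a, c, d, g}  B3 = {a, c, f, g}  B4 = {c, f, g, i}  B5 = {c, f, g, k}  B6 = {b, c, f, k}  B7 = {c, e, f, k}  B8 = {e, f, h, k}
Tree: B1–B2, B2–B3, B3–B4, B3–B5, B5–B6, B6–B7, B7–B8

Vertex coverage: the bags together contain {a, b, c, d, e, f, g, h, i, j, k}, the full vertex set. Edge coverage: each edge of G has both endpoints in at least one bag. Running intersection: for every vertex, the bags containing it form a connected subtree. All three properties hold, so this is a valid tree decomposition of width max|bag| − 1 = 3, and hence tw(G) ≤ 3.

Yes; width 3.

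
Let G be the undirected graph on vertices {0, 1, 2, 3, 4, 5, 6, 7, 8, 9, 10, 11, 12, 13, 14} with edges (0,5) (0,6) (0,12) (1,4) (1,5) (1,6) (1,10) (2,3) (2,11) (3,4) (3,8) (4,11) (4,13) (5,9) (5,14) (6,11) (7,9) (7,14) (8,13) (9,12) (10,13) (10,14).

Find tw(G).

3

A width-3 tree decomposition is:
Bags: B1 = {0, 7, 9, 12}  B2 = {0, 5, 7, 9}  B3 = {0, 5, 7, 14}  B4 = {0, 5, 6, 14}  B5 = {1, 5, 6, 14}  B6 = {1, 6, 10, 14}  B7 = {1, 6, 10, 11}  B8 = {1, 4, 10, 11}  B9 = {4, 10, 11, 13}  B10 = {2, 4, 11, 13}  B11 = {2, 3, 4, 13}  B12 = {2, 3, 8, 13}
Tree: B1–B2, B2–B3, B3–B4, B4–B5, B5–B6, B6–B7, B7–B8, B8–B9, B9–B10, B10–B11, B11–B12
Each bag holds 4 vertices, so the decomposition has width 3, which upper-bounds the treewidth. For the lower bound: the 4 vertex sets {7,9,12}, {0}, {5}, {1,6,10,14} are disjoint, each induces a connected subgraph, and every pair is joined by at least one edge of G. Contracting each set to a single vertex therefore yields K_{4} as a minor, and since treewidth is minor-monotone, tw(G) ≥ tw(K_{4}) = 3. The upper and lower bounds meet at 3, so that is the treewidth.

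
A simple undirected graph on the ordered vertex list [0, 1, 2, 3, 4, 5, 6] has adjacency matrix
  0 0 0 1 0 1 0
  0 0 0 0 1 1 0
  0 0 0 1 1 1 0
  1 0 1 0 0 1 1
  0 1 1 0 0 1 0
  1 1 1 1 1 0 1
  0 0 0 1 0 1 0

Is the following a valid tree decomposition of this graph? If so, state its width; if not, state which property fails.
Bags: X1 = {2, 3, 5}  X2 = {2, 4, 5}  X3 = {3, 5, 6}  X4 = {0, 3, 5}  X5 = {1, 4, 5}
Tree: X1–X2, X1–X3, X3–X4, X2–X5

Checking the three conditions: (i) the bags cover all of {0, 1, 2, 3, 4, 5, 6}; (ii) for each edge, some bag contains both endpoints; (iii) the bags containing any fixed vertex form a subtree. All hold, so the decomposition is valid with width 3 − 1 = 2.

Yes; width 2.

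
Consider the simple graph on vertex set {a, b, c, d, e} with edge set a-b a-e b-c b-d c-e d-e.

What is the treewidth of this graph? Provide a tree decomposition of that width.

Treewidth 2.
One such decomposition:
Bags: B1 = {a, b, e}  B2 = {b, d, e}  B3 = {b, c, e}
Tree: B1–B2, B2–B3

The largest bag has 3 vertices, giving width 2; this decomposition certifies tw(G) ≤ 2. The edges a–b–d–e–a form a cycle, so G is not a tree and its treewidth is at least 2. Combining the bounds, tw(G) = 2.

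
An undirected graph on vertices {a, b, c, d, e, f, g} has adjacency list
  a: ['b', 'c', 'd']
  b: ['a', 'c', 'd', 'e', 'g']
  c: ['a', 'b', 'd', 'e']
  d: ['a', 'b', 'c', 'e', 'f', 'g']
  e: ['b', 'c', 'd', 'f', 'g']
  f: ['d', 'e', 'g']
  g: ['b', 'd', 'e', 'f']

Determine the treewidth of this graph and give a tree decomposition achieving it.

The largest bag has 4 vertices, giving width 3; this decomposition certifies tw(G) ≤ 3. On the other hand G contains the 4-clique {d, e, f, g}. A clique must lie in a single bag of any decomposition, so no decomposition can have width below 3. The upper and lower bounds meet at 3, so that is the treewidth.

Treewidth 3.
Bags: B1 = {a, b, c, d}  B2 = {b, c, d, e}  B3 = {b, d, e, g}  B4 = {d, e, f, g}
Tree: B1–B2, B2–B3, B3–B4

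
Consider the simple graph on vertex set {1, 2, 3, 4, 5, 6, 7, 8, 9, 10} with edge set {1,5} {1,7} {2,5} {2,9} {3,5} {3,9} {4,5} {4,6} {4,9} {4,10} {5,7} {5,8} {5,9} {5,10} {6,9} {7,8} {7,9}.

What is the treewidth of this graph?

A width-2 tree decomposition is:
Bags: B1 = {4, 5, 9}  B2 = {3, 5, 9}  B3 = {5, 7, 9}  B4 = {1, 5, 7}  B5 = {4, 6, 9}  B6 = {5, 7, 8}  B7 = {4, 5, 10}  B8 = {2, 5, 9}
Tree: B1–B2, B1–B3, B3–B4, B1–B5, B4–B6, B1–B7, B2–B8
Every bag has size at most 3, so the width is 3 − 1 = 2 and tw(G) ≤ 2. Conversely, {5, 7, 8} is a clique of size 3, and the vertices of any clique must share a bag in every tree decomposition; so some bag has ≥ 3 vertices and tw(G) ≥ 2. The upper and lower bounds meet at 2, so that is the treewidth.

2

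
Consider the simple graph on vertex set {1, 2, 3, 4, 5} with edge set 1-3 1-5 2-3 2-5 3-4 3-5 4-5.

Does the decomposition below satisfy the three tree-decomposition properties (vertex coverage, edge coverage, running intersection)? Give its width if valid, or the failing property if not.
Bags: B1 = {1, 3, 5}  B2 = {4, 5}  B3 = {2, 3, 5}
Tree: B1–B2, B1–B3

No — edge (3,4) lies in no bag.

A tree decomposition must satisfy three properties: every vertex lies in some bag; for every edge, both endpoints lie together in some bag; and for every vertex, the bags containing it form a connected subtree. Here edge (3,4) lies in no bag, so the decomposition is invalid.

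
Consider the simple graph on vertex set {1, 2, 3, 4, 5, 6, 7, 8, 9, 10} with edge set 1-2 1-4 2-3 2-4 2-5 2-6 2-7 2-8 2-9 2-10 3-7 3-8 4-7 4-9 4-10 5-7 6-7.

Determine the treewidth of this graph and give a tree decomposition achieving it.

Each bag holds 3 vertices, so the decomposition has width 2, which upper-bounds the treewidth. On the other hand G contains the 3-clique {2, 3, 8}. A clique must lie in a single bag of any decomposition, so no decomposition can have width below 2. Combining the bounds, tw(G) = 2.

Treewidth 2.
One such decomposition:
Bags: B1 = {2, 4, 10}  B2 = {2, 4, 7}  B3 = {1, 2, 4}  B4 = {2, 3, 7}  B5 = {2, 6, 7}  B6 = {2, 3, 8}  B7 = {2, 5, 7}  B8 = {2, 4, 9}
Tree: B1–B2, B1–B3, B2–B4, B4–B5, B4–B6, B5–B7, B2–B8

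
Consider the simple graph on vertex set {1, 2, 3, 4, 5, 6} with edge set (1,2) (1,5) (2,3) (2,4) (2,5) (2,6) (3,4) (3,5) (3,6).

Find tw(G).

2

A width-2 tree decomposition is:
Bags: B1 = {2, 3, 5}  B2 = {1, 2, 5}  B3 = {2, 3, 6}  B4 = {2, 3, 4}
Tree: B1–B2, B1–B3, B1–B4
Every bag has size at most 3, so the width is 3 − 1 = 2 and tw(G) ≤ 2. For the lower bound, the 3 vertices {1, 2, 5} are pairwise adjacent, and any tree decomposition puts a clique entirely inside one bag — forcing width ≥ 2. Hence tw(G) = 2 exactly.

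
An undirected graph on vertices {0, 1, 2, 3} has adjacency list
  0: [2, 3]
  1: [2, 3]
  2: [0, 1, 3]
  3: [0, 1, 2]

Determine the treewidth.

2

A width-2 tree decomposition is:
Bags: B1 = {0, 2, 3}  B2 = {1, 2, 3}
Tree: B1–B2
Each bag holds 3 vertices, so the decomposition has width 2, which upper-bounds the treewidth. Conversely, {0, 2, 3} is a clique of size 3, and the vertices of any clique must share a bag in every tree decomposition; so some bag has ≥ 3 vertices and tw(G) ≥ 2. Combining the bounds, tw(G) = 2.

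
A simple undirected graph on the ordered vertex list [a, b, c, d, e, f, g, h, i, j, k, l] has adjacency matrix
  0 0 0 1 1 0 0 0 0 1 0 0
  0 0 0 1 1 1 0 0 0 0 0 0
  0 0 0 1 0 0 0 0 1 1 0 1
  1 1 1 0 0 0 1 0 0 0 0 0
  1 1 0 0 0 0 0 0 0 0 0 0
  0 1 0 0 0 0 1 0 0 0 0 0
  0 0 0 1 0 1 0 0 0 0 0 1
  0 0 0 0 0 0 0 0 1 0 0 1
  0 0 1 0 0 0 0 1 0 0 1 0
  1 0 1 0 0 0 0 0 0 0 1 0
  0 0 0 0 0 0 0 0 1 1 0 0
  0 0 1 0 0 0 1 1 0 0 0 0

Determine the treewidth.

A width-3 tree decomposition is:
Bags: B1 = {a, b, e, f}  B2 = {a, b, d, f}  B3 = {a, d, f, g}  B4 = {a, d, g, j}  B5 = {c, d, g, j}  B6 = {c, g, j, l}  B7 = {c, j, k, l}  B8 = {c, i, k, l}  B9 = {h, i, k, l}
Tree: B1–B2, B2–B3, B3–B4, B4–B5, B5–B6, B6–B7, B7–B8, B8–B9
Every bag has size at most 4, so the width is 4 − 1 = 3 and tw(G) ≤ 3. For the lower bound: the 4 vertex sets {b,e,f}, {a}, {d}, {c,g,j,l} are disjoint, each induces a connected subgraph, and every pair is joined by at least one edge of G. Contracting each set to a single vertex therefore yields K_{4} as a minor, and since treewidth is minor-monotone, tw(G) ≥ tw(K_{4}) = 3. Therefore the treewidth is 3.

3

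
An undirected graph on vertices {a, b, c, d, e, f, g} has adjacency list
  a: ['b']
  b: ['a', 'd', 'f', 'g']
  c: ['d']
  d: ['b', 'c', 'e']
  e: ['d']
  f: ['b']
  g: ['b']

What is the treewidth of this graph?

1

A width-1 tree decomposition is:
Bags: B1 = {b, d}  B2 = {b, g}  B3 = {c, d}  B4 = {a, b}  B5 = {b, f}  B6 = {d, e}
Tree: B1–B2, B1–B3, B1–B4, B1–B5, B1–B6
The largest bag has 2 vertices, giving width 1; this decomposition certifies tw(G) ≤ 1. Any graph with an edge has treewidth ≥ 1, and G has the edge d–b. Hence tw(G) = 1 exactly.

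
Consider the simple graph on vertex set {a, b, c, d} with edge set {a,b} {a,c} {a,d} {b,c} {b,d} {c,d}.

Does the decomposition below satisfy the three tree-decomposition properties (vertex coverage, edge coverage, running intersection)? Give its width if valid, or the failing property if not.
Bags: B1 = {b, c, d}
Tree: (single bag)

A tree decomposition must satisfy three properties: every vertex lies in some bag; for every edge, both endpoints lie together in some bag; and for every vertex, the bags containing it form a connected subtree. Here vertex a appears in no bag, so the decomposition is invalid.

No — vertex a appears in no bag.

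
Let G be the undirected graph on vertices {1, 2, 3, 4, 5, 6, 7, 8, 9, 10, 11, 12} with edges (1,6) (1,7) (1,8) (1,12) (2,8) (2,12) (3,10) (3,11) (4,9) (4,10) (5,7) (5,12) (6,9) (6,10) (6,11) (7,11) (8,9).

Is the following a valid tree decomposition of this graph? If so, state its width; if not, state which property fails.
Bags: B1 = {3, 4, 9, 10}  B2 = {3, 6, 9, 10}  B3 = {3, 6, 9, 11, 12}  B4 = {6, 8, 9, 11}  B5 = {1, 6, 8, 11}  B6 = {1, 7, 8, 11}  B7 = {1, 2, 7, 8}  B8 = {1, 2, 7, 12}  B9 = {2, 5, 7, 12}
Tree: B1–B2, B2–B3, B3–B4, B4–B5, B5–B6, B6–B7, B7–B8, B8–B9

A tree decomposition must satisfy three properties: every vertex lies in some bag; for every edge, both endpoints lie together in some bag; and for every vertex, the bags containing it form a connected subtree. Here bags containing vertex 12 are not connected in the tree, so the decomposition is invalid.

No — bags containing vertex 12 are not connected in the tree.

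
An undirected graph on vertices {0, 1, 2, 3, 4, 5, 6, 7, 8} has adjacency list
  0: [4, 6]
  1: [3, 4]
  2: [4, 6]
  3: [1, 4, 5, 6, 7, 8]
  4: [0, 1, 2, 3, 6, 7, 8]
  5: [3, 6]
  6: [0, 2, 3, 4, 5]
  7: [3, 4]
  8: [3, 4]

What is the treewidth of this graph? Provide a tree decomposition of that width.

Every bag has size at most 3, so the width is 3 − 1 = 2 and tw(G) ≤ 2. Conversely, {0, 4, 6} is a clique of size 3, and the vertices of any clique must share a bag in every tree decomposition; so some bag has ≥ 3 vertices and tw(G) ≥ 2. Hence tw(G) = 2 exactly.

Treewidth 2.
Bags: B1 = {3, 4, 6}  B2 = {3, 4, 8}  B3 = {2, 4, 6}  B4 = {3, 4, 7}  B5 = {3, 5, 6}  B6 = {1, 3, 4}  B7 = {0, 4, 6}
Tree: B1–B2, B1–B3, B1–B4, B1–B5, B1–B6, B3–B7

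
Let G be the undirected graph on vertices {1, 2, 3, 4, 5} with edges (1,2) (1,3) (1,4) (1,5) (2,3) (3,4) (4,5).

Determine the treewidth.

2

A width-2 tree decomposition is:
Bags: B1 = {1, 3, 4}  B2 = {1, 2, 3}  B3 = {1, 4, 5}
Tree: B1–B2, B1–B3
Each bag holds 3 vertices, so the decomposition has width 2, which upper-bounds the treewidth. Conversely, {1, 2, 3} is a clique of size 3, and the vertices of any clique must share a bag in every tree decomposition; so some bag has ≥ 3 vertices and tw(G) ≥ 2. Combining the bounds, tw(G) = 2.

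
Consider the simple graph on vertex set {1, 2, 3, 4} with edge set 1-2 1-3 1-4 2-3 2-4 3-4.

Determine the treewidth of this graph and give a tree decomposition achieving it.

Treewidth 3.
One such decomposition:
Bags: B1 = {1, 2, 3, 4}
Tree: (single bag)

A single bag containing all 4 vertices is trivially a valid decomposition of width 3. Conversely, {1, 2, 3, 4} is a clique of size 4, and the vertices of any clique must share a bag in every tree decomposition; so some bag has ≥ 4 vertices and tw(G) ≥ 3. Combining the bounds, tw(G) = 3.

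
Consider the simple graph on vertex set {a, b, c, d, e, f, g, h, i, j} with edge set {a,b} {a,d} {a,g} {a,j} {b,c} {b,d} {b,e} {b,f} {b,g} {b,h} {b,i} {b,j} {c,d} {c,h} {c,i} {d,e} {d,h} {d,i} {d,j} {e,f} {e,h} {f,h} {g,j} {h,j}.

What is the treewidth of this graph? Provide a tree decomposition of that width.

Treewidth 3.
One such decomposition:
Bags: B1 = {b, c, d, h}  B2 = {b, d, h, j}  B3 = {b, c, d, i}  B4 = {b, d, e, h}  B5 = {a, b, d, j}  B6 = {b, e, f, h}  B7 = {a, b, g, j}
Tree: B1–B2, B1–B3, B1–B4, B2–B5, B4–B6, B5–B7

The largest bag has 4 vertices, giving width 3; this decomposition certifies tw(G) ≤ 3. On the other hand G contains the 4-clique {b, d, h, j}. A clique must lie in a single bag of any decomposition, so no decomposition can have width below 3. The upper and lower bounds meet at 3, so that is the treewidth.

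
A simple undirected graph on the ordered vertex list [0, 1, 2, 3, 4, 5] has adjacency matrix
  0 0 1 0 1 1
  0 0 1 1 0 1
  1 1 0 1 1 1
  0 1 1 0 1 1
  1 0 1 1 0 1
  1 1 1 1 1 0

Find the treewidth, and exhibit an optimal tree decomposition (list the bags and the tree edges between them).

Treewidth 3.
One optimal decomposition is:
Bags: B1 = {1, 2, 3, 5}  B2 = {2, 3, 4, 5}  B3 = {0, 2, 4, 5}
Tree: B1–B2, B2–B3

Every bag has size at most 4, so the width is 4 − 1 = 3 and tw(G) ≤ 3. For the lower bound, the 4 vertices {0, 2, 4, 5} are pairwise adjacent, and any tree decomposition puts a clique entirely inside one bag — forcing width ≥ 3. Combining the bounds, tw(G) = 3.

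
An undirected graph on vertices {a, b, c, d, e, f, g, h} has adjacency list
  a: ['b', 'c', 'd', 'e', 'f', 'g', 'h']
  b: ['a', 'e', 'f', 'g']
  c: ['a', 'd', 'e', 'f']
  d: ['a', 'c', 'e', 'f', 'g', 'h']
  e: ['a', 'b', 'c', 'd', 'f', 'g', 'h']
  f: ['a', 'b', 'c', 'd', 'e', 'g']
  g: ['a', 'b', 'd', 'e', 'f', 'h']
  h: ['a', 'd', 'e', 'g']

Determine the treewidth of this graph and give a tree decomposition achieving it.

Every bag has size at most 5, so the width is 5 − 1 = 4 and tw(G) ≤ 4. For the lower bound, the 5 vertices {a, d, e, g, h} are pairwise adjacent, and any tree decomposition puts a clique entirely inside one bag — forcing width ≥ 4. Therefore the treewidth is 4.

Treewidth 4.
One such decomposition:
Bags: B1 = {a, d, e, f, g}  B2 = {a, b, e, f, g}  B3 = {a, c, d, e, f}  B4 = {a, d, e, g, h}
Tree: B1–B2, B1–B3, B1–B4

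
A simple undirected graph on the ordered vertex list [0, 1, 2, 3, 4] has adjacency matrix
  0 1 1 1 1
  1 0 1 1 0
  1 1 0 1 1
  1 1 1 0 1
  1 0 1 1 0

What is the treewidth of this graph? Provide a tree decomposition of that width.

Treewidth 3.
Bags: B1 = {0, 1, 2, 3}  B2 = {0, 2, 3, 4}
Tree: B1–B2

Every bag has size at most 4, so the width is 4 − 1 = 3 and tw(G) ≤ 3. Conversely, {0, 1, 2, 3} is a clique of size 4, and the vertices of any clique must share a bag in every tree decomposition; so some bag has ≥ 4 vertices and tw(G) ≥ 3. Combining the bounds, tw(G) = 3.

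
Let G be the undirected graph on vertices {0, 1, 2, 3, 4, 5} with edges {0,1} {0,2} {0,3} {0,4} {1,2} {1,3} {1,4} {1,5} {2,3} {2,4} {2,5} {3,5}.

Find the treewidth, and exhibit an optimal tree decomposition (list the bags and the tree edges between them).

The largest bag has 4 vertices, giving width 3; this decomposition certifies tw(G) ≤ 3. On the other hand G contains the 4-clique {0, 1, 2, 3}. A clique must lie in a single bag of any decomposition, so no decomposition can have width below 3. Combining the bounds, tw(G) = 3.

Treewidth 3.
One optimal decomposition is:
Bags: B1 = {0, 1, 2, 3}  B2 = {0, 1, 2, 4}  B3 = {1, 2, 3, 5}
Tree: B1–B2, B1–B3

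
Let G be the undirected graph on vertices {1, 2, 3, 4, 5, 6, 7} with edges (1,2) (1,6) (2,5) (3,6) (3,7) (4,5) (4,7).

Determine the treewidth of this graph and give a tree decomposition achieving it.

Treewidth 2.
Bags: B1 = {1, 2, 5}  B2 = {1, 4, 5}  B3 = {1, 4, 7}  B4 = {1, 3, 7}  B5 = {1, 3, 6}
Tree: B1–B2, B2–B3, B3–B4, B4–B5

Each bag holds 3 vertices, so the decomposition has width 2, which upper-bounds the treewidth. The edges 1–2–5–4–7–3–6–1 form a cycle, so G is not a tree and its treewidth is at least 2. The upper and lower bounds meet at 2, so that is the treewidth.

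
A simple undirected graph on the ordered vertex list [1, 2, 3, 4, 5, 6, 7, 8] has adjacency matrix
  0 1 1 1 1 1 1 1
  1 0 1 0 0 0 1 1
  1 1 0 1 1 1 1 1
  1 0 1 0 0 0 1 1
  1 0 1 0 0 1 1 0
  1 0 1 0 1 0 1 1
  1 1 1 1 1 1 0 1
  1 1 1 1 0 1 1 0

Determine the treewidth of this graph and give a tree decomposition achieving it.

Treewidth 4.
One optimal decomposition is:
Bags: B1 = {1, 3, 6, 7, 8}  B2 = {1, 3, 5, 6, 7}  B3 = {1, 3, 4, 7, 8}  B4 = {1, 2, 3, 7, 8}
Tree: B1–B2, B1–B3, B3–B4

Each bag holds 5 vertices, so the decomposition has width 4, which upper-bounds the treewidth. For the lower bound, the 5 vertices {1, 2, 3, 7, 8} are pairwise adjacent, and any tree decomposition puts a clique entirely inside one bag — forcing width ≥ 4. The upper and lower bounds meet at 4, so that is the treewidth.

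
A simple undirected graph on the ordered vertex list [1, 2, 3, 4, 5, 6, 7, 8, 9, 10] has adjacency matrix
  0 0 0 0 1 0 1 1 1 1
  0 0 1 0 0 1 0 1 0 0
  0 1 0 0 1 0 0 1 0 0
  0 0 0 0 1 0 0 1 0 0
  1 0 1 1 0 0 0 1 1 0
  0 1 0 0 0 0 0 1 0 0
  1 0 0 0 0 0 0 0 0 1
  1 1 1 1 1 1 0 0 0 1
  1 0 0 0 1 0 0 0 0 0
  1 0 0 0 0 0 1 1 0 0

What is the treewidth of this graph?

2

A width-2 tree decomposition is:
Bags: B1 = {2, 3, 8}  B2 = {3, 5, 8}  B3 = {2, 6, 8}  B4 = {1, 5, 8}  B5 = {1, 8, 10}  B6 = {4, 5, 8}  B7 = {1, 7, 10}  B8 = {1, 5, 9}
Tree: B1–B2, B1–B3, B2–B4, B4–B5, B2–B6, B5–B7, B4–B8
Every bag has size at most 3, so the width is 3 − 1 = 2 and tw(G) ≤ 2. For the lower bound, the 3 vertices {2, 3, 8} are pairwise adjacent, and any tree decomposition puts a clique entirely inside one bag — forcing width ≥ 2. The upper and lower bounds meet at 2, so that is the treewidth.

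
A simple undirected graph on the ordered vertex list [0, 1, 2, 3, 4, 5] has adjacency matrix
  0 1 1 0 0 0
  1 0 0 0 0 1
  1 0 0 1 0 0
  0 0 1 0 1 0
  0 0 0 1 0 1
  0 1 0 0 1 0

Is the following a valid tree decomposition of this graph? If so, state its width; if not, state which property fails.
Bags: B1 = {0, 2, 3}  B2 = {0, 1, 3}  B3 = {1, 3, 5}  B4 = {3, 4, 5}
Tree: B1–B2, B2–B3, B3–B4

Checking the three conditions: (i) the bags cover all of {0, 1, 2, 3, 4, 5}; (ii) for each edge, some bag contains both endpoints; (iii) the bags containing any fixed vertex form a subtree. All hold, so the decomposition is valid with width 3 − 1 = 2.

Yes; width 2.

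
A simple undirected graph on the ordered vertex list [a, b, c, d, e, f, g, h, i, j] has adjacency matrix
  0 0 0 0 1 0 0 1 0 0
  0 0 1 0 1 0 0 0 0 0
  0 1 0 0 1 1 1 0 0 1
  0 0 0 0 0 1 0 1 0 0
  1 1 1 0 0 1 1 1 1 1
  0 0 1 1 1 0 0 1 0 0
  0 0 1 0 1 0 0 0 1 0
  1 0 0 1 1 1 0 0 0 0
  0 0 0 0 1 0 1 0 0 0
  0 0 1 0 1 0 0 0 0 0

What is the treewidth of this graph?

2

A width-2 tree decomposition is:
Bags: B1 = {c, e, f}  B2 = {c, e, g}  B3 = {e, f, h}  B4 = {c, e, j}  B5 = {a, e, h}  B6 = {d, f, h}  B7 = {e, g, i}  B8 = {b, c, e}
Tree: B1–B2, B1–B3, B2–B4, B3–B5, B3–B6, B2–B7, B4–B8
Every bag has size at most 3, so the width is 3 − 1 = 2 and tw(G) ≤ 2. For the lower bound, the 3 vertices {d, f, h} are pairwise adjacent, and any tree decomposition puts a clique entirely inside one bag — forcing width ≥ 2. Therefore the treewidth is 2.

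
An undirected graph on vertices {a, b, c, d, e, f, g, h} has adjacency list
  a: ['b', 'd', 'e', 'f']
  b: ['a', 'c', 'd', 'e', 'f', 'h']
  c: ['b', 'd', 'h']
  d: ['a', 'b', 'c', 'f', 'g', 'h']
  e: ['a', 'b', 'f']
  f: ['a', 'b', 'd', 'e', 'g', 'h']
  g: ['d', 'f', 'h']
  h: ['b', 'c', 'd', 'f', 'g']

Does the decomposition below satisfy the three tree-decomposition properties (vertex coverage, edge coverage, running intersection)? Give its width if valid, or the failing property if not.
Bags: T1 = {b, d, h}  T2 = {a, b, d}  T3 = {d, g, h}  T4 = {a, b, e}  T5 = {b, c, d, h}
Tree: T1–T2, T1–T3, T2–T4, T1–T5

A tree decomposition must satisfy three properties: every vertex lies in some bag; for every edge, both endpoints lie together in some bag; and for every vertex, the bags containing it form a connected subtree. Here vertex f appears in no bag, so the decomposition is invalid.

No — vertex f appears in no bag.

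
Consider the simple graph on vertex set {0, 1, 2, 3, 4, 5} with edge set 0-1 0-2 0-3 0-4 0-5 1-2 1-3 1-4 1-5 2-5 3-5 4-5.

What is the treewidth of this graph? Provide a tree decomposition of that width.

Treewidth 3.
One such decomposition:
Bags: B1 = {0, 1, 3, 5}  B2 = {0, 1, 4, 5}  B3 = {0, 1, 2, 5}
Tree: B1–B2, B1–B3

The largest bag has 4 vertices, giving width 3; this decomposition certifies tw(G) ≤ 3. Conversely, {0, 1, 2, 5} is a clique of size 4, and the vertices of any clique must share a bag in every tree decomposition; so some bag has ≥ 4 vertices and tw(G) ≥ 3. The upper and lower bounds meet at 3, so that is the treewidth.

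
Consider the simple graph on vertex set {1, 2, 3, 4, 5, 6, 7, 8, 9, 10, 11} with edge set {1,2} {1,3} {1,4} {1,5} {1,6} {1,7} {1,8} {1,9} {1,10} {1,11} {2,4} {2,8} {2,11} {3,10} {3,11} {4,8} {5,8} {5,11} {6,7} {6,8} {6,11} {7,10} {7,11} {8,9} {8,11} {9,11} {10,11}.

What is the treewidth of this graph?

3

A width-3 tree decomposition is:
Bags: B1 = {1, 6, 8, 11}  B2 = {1, 6, 7, 11}  B3 = {1, 8, 9, 11}  B4 = {1, 7, 10, 11}  B5 = {1, 5, 8, 11}  B6 = {1, 2, 8, 11}  B7 = {1, 3, 10, 11}  B8 = {1, 2, 4, 8}
Tree: B1–B2, B1–B3, B2–B4, B1–B5, B5–B6, B4–B7, B6–B8
Each bag holds 4 vertices, so the decomposition has width 3, which upper-bounds the treewidth. For the lower bound, the 4 vertices {1, 8, 9, 11} are pairwise adjacent, and any tree decomposition puts a clique entirely inside one bag — forcing width ≥ 3. Therefore the treewidth is 3.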